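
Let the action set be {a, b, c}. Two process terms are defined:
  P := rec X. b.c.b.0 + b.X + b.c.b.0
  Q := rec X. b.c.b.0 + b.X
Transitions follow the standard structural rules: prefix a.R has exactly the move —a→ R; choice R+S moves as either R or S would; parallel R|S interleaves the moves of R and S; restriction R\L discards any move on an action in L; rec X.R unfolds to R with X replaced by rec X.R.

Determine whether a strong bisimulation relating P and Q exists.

P's transition system — 4 states:
  p0 = rec X. b.c.b.0 + b.X + b.c.b.0 has moves -b-> p0, -b-> p1
  p1 = c.b.0 has moves -c-> p2
  p2 = b.0 has moves -b-> p3
  p3 = 0 has moves ·
Q's transition system — 4 states:
  q0 = rec X. b.c.b.0 + b.X has moves -b-> q0, -b-> q1
  q1 = c.b.0 has moves -c-> q2
  q2 = b.0 has moves -b-> q3
  q3 = 0 has moves ·
Partition-refinement fixed point:
  B0 = {p0, q0}
  B1 = {p1, q1}
  B2 = {p2, q2}
  B3 = {p3, q3}
p0 ∈ B0, q0 ∈ B0 → same block

YES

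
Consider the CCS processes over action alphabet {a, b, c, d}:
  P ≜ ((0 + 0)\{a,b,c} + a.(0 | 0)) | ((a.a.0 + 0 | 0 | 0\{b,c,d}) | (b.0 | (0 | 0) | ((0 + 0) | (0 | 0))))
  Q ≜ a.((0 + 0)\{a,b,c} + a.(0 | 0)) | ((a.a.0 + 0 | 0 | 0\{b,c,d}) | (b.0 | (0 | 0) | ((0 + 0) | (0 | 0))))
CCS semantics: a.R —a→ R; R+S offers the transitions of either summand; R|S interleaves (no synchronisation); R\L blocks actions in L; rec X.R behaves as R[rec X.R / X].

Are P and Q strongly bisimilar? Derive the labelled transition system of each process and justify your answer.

P's transition system — 12 states:
  s0 = ((0 + 0)\{a,b,c} + a.(0 | 0)) | ((a.a.0 + 0 | 0 | 0\{b,c,d}) | (b.0 | (0 | 0) | ((0 + 0) | (0 | 0)))) has moves =a=> s1, =a=> s2, =b=> s3
  s1 = ((0 + 0)\{a,b,c} + a.(0 | 0)) | (a.0 | (b.0 | (0 | 0) | ((0 + 0) | (0 | 0)))) has moves =a=> s4, =a=> s5, =b=> s6
  s2 = 0 | 0 | ((a.a.0 + 0 | 0 | 0\{b,c,d}) | (b.0 | (0 | 0) | ((0 + 0) | (0 | 0)))) has moves =a=> s5, =b=> s7
  s3 = ((0 + 0)\{a,b,c} + a.(0 | 0)) | ((a.a.0 + 0 | 0 | 0\{b,c,d}) | (0 | (0 | 0) | ((0 + 0) | (0 | 0)))) has moves =a=> s6, =a=> s7
  s4 = ((0 + 0)\{a,b,c} + a.(0 | 0)) | (0 | (b.0 | (0 | 0) | ((0 + 0) | (0 | 0)))) has moves =a=> s8, =b=> s9
  s5 = 0 | 0 | (a.0 | (b.0 | (0 | 0) | ((0 + 0) | (0 | 0)))) has moves =a=> s8, =b=> s10
  s6 = ((0 + 0)\{a,b,c} + a.(0 | 0)) | (a.0 | (0 | (0 | 0) | ((0 + 0) | (0 | 0)))) has moves =a=> s10, =a=> s9
  s7 = 0 | 0 | ((a.a.0 + 0 | 0 | 0\{b,c,d}) | (0 | (0 | 0) | ((0 + 0) | (0 | 0)))) has moves =a=> s10
  s8 = 0 | 0 | (0 | (b.0 | (0 | 0) | ((0 + 0) | (0 | 0)))) has moves =b=> s11
  s9 = ((0 + 0)\{a,b,c} + a.(0 | 0)) | (0 | (0 | (0 | 0) | ((0 + 0) | (0 | 0)))) has moves =a=> s11
  s10 = 0 | 0 | (a.0 | (0 | (0 | 0) | ((0 + 0) | (0 | 0)))) has moves =a=> s11
  s11 = 0 | 0 | (0 | (0 | (0 | 0) | ((0 + 0) | (0 | 0)))) has moves ·
Q's transition system — 18 states:
  t0 = a.((0 + 0)\{a,b,c} + a.(0 | 0)) | ((a.a.0 + 0 | 0 | 0\{b,c,d}) | (b.0 | (0 | 0) | ((0 + 0) | (0 | 0)))) has moves =a=> t1, =a=> t2, =b=> t3
  t1 = ((0 + 0)\{a,b,c} + a.(0 | 0)) | ((a.a.0 + 0 | 0 | 0\{b,c,d}) | (b.0 | (0 | 0) | ((0 + 0) | (0 | 0)))) has moves =a=> t4, =a=> t5, =b=> t6
  t2 = a.((0 + 0)\{a,b,c} + a.(0 | 0)) | (a.0 | (b.0 | (0 | 0) | ((0 + 0) | (0 | 0)))) has moves =a=> t4, =a=> t7, =b=> t8
  t3 = a.((0 + 0)\{a,b,c} + a.(0 | 0)) | ((a.a.0 + 0 | 0 | 0\{b,c,d}) | (0 | (0 | 0) | ((0 + 0) | (0 | 0)))) has moves =a=> t6, =a=> t8
  t4 = ((0 + 0)\{a,b,c} + a.(0 | 0)) | (a.0 | (b.0 | (0 | 0) | ((0 + 0) | (0 | 0)))) has moves =a=> t10, =a=> t9, =b=> t11
  t5 = 0 | 0 | ((a.a.0 + 0 | 0 | 0\{b,c,d}) | (b.0 | (0 | 0) | ((0 + 0) | (0 | 0)))) has moves =a=> t10, =b=> t12
  t6 = ((0 + 0)\{a,b,c} + a.(0 | 0)) | ((a.a.0 + 0 | 0 | 0\{b,c,d}) | (0 | (0 | 0) | ((0 + 0) | (0 | 0)))) has moves =a=> t11, =a=> t12
  t7 = a.((0 + 0)\{a,b,c} + a.(0 | 0)) | (0 | (b.0 | (0 | 0) | ((0 + 0) | (0 | 0)))) has moves =a=> t9, =b=> t13
  t8 = a.((0 + 0)\{a,b,c} + a.(0 | 0)) | (a.0 | (0 | (0 | 0) | ((0 + 0) | (0 | 0)))) has moves =a=> t11, =a=> t13
  t9 = ((0 + 0)\{a,b,c} + a.(0 | 0)) | (0 | (b.0 | (0 | 0) | ((0 + 0) | (0 | 0)))) has moves =a=> t14, =b=> t15
  t10 = 0 | 0 | (a.0 | (b.0 | (0 | 0) | ((0 + 0) | (0 | 0)))) has moves =a=> t14, =b=> t16
  t11 = ((0 + 0)\{a,b,c} + a.(0 | 0)) | (a.0 | (0 | (0 | 0) | ((0 + 0) | (0 | 0)))) has moves =a=> t15, =a=> t16
  t12 = 0 | 0 | ((a.a.0 + 0 | 0 | 0\{b,c,d}) | (0 | (0 | 0) | ((0 + 0) | (0 | 0)))) has moves =a=> t16
  t13 = a.((0 + 0)\{a,b,c} + a.(0 | 0)) | (0 | (0 | (0 | 0) | ((0 + 0) | (0 | 0)))) has moves =a=> t15
  t14 = 0 | 0 | (0 | (b.0 | (0 | 0) | ((0 + 0) | (0 | 0)))) has moves =b=> t17
  t15 = ((0 + 0)\{a,b,c} + a.(0 | 0)) | (0 | (0 | (0 | 0) | ((0 + 0) | (0 | 0)))) has moves =a=> t17
  t16 = 0 | 0 | (a.0 | (0 | (0 | 0) | ((0 + 0) | (0 | 0)))) has moves =a=> t17
  t17 = 0 | 0 | (0 | (0 | (0 | 0) | ((0 + 0) | (0 | 0)))) has moves ·
Partition-refinement fixed point:
  B0 = {s0, t1, t2}
  B1 = {s1, s2, t4, t5, t7}
  B2 = {s6, s7, t11, t12, t13}
  B3 = {s10, s9, t15, t16}
  B4 = {s11, t17}
  B5 = {s4, s5, t10, t9}
  B6 = {s8, t14}
  B7 = {s3, t6, t8}
  B8 = {t0}
  B9 = {t3}
s0 ∈ B0, t0 ∈ B8 → different blocks

not bisimilar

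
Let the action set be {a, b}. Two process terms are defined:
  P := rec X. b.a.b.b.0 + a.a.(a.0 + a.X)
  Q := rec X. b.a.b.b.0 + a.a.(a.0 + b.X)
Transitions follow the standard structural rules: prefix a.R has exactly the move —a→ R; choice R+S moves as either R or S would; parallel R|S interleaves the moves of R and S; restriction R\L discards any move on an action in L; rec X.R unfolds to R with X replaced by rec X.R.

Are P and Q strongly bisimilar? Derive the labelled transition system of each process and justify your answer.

P ≁ Q

LTS(P): 7 reachable states
  s0 = rec X. b.a.b.b.0 + a.a.(a.0 + a.X) → -a-> s1, -b-> s2
  s1 = a.(a.0 + a.(rec X. b.a.b.b.0 + a.a.(a.0 + a.X))) → -a-> s3
  s2 = a.b.b.0 → -a-> s4
  s3 = a.0 + a.(rec X. b.a.b.b.0 + a.a.(a.0 + a.X)) → -a-> s0, -a-> s5
  s4 = b.b.0 → -b-> s6
  s5 = 0 → deadlocked
  s6 = b.0 → -b-> s5
LTS(Q): 7 reachable states
  t0 = rec X. b.a.b.b.0 + a.a.(a.0 + b.X) → -a-> t1, -b-> t2
  t1 = a.(a.0 + b.(rec X. b.a.b.b.0 + a.a.(a.0 + b.X))) → -a-> t3
  t2 = a.b.b.0 → -a-> t4
  t3 = a.0 + b.(rec X. b.a.b.b.0 + a.a.(a.0 + b.X)) → -a-> t5, -b-> t0
  t4 = b.b.0 → -b-> t6
  t5 = 0 → deadlocked
  t6 = b.0 → -b-> t5
Coarsest stable partition (strong bisimilarity classes):
  B0 = {s0}
  B1 = {s2, t2}
  B2 = {s4, t4}
  B3 = {s6, t6}
  B4 = {s5, t5}
  B5 = {s1}
  B6 = {s3}
  B7 = {t0}
  B8 = {t1}
  B9 = {t3}
s0 ∈ B0, t0 ∈ B7 → different blocks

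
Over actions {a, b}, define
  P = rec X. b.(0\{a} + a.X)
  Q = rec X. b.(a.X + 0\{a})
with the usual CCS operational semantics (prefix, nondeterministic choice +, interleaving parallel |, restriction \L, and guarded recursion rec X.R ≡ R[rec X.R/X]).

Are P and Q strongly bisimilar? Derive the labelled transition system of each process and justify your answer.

P's transition system — 2 states:
  m0 = rec X. b.(0\{a} + a.X) has moves --b--▸ m1
  m1 = 0\{a} + a.(rec X. b.(0\{a} + a.X)) has moves --a--▸ m0
Q's transition system — 2 states:
  n0 = rec X. b.(a.X + 0\{a}) has moves --b--▸ n1
  n1 = a.(rec X. b.(a.X + 0\{a})) + 0\{a} has moves --a--▸ n0
Coarsest stable partition (strong bisimilarity classes):
  B0 = {m0, n0}
  B1 = {m1, n1}
m0 ∈ B0, n0 ∈ B0 → same block

P ~ Q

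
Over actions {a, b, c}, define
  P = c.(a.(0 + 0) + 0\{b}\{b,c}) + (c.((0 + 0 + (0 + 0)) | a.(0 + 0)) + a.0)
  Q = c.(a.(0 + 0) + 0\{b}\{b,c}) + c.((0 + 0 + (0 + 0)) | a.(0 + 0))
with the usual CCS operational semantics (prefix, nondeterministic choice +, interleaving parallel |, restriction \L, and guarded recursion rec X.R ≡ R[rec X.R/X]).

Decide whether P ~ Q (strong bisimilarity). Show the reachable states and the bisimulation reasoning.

not bisimilar

P's transition system — 6 states:
  p0 = c.(a.(0 + 0) + 0\{b}\{b,c}) + (c.((0 + 0 + (0 + 0)) | a.(0 + 0)) + a.0) ⊢ =a=> p1, =c=> p2, =c=> p3
  p1 = 0 ⊢ (no moves)
  p2 = (0 + 0 + (0 + 0)) | a.(0 + 0) ⊢ =a=> p4
  p3 = a.(0 + 0) + 0\{b}\{b,c} ⊢ =a=> p5
  p4 = (0 + 0 + (0 + 0)) | (0 + 0) ⊢ (no moves)
  p5 = 0 + 0 ⊢ (no moves)
Q's transition system — 5 states:
  q0 = c.(a.(0 + 0) + 0\{b}\{b,c}) + c.((0 + 0 + (0 + 0)) | a.(0 + 0)) ⊢ =c=> q1, =c=> q2
  q1 = (0 + 0 + (0 + 0)) | a.(0 + 0) ⊢ =a=> q3
  q2 = a.(0 + 0) + 0\{b}\{b,c} ⊢ =a=> q4
  q3 = (0 + 0 + (0 + 0)) | (0 + 0) ⊢ (no moves)
  q4 = 0 + 0 ⊢ (no moves)
Bisimilarity quotient blocks:
  B0 = {p0}
  B1 = {p1, p4, p5, q3, q4}
  B2 = {p2, p3, q1, q2}
  B3 = {q0}
p0 ∈ B0, q0 ∈ B3 → different blocks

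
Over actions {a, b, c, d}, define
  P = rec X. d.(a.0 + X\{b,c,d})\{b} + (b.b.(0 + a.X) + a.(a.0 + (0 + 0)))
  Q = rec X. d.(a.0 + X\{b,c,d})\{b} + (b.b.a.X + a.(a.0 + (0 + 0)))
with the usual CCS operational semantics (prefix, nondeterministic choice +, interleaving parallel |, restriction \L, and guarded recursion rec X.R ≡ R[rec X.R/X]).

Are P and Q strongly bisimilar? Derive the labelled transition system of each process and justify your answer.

P ~ Q

LTS(P): 9 reachable states
  m0 = rec X. d.(a.0 + X\{b,c,d})\{b} + (b.b.(0 + a.X) + a.(a.0 + (0 + 0))) ⊢ —a→ m1, —b→ m2, —d→ m3
  m1 = a.0 + (0 + 0) ⊢ —a→ m4
  m2 = b.(0 + a.(rec X. d.(a.0 + X\{b,c,d})\{b} + (b.b.(0 + a.X) + a.(a.0 + (0 + 0))))) ⊢ —b→ m5
  m3 = (a.0 + (rec X. d.(a.0 + X\{b,c,d})\{b} + (b.b.(0 + a.X) + a.(a.0 + (0 + 0))))\{b,c,d})\{b} ⊢ —a→ m6, —a→ m7
  m4 = 0 ⊢ ·
  m5 = 0 + a.(rec X. d.(a.0 + X\{b,c,d})\{b} + (b.b.(0 + a.X) + a.(a.0 + (0 + 0)))) ⊢ —a→ m0
  m6 = (a.0 + (0 + 0))\{b,c,d}\{b} ⊢ —a→ m8
  m7 = 0\{b} ⊢ ·
  m8 = 0\{b,c,d}\{b} ⊢ ·
LTS(Q): 9 reachable states
  n0 = rec X. d.(a.0 + X\{b,c,d})\{b} + (b.b.a.X + a.(a.0 + (0 + 0))) ⊢ —a→ n1, —b→ n2, —d→ n3
  n1 = a.0 + (0 + 0) ⊢ —a→ n4
  n2 = b.a.(rec X. d.(a.0 + X\{b,c,d})\{b} + (b.b.a.X + a.(a.0 + (0 + 0)))) ⊢ —b→ n5
  n3 = (a.0 + (rec X. d.(a.0 + X\{b,c,d})\{b} + (b.b.a.X + a.(a.0 + (0 + 0))))\{b,c,d})\{b} ⊢ —a→ n6, —a→ n7
  n4 = 0 ⊢ ·
  n5 = a.(rec X. d.(a.0 + X\{b,c,d})\{b} + (b.b.a.X + a.(a.0 + (0 + 0)))) ⊢ —a→ n0
  n6 = (a.0 + (0 + 0))\{b,c,d}\{b} ⊢ —a→ n8
  n7 = 0\{b} ⊢ ·
  n8 = 0\{b,c,d}\{b} ⊢ ·
Bisimilarity quotient blocks:
  B0 = {m0, n0}
  B1 = {m1, m6, n1, n6}
  B2 = {m4, m7, m8, n4, n7, n8}
  B3 = {m2, n2}
  B4 = {m5, n5}
  B5 = {m3, n3}
m0 ∈ B0, n0 ∈ B0 → same block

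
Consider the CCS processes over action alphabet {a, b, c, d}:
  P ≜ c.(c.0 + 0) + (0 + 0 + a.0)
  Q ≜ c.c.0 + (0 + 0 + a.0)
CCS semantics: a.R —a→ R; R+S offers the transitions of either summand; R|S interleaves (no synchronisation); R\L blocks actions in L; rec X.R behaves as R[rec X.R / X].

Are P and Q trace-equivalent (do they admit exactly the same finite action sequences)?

P's transition system — 3 states:
  u0 = c.(c.0 + 0) + (0 + 0 + a.0) → —a→ u1, —c→ u2
  u1 = 0 → deadlocked
  u2 = c.0 + 0 → —c→ u1
Q's transition system — 3 states:
  v0 = c.c.0 + (0 + 0 + a.0) → —a→ v1, —c→ v2
  v1 = 0 → deadlocked
  v2 = c.0 → —c→ v1
Coarsest stable partition (strong bisimilarity classes):
  B0 = {u0, v0}
  B1 = {u1, v1}
  B2 = {u2, v2}
u0 ∈ B0, v0 ∈ B0 → same block
Bisimilar ⇒ trace-equivalent.

YES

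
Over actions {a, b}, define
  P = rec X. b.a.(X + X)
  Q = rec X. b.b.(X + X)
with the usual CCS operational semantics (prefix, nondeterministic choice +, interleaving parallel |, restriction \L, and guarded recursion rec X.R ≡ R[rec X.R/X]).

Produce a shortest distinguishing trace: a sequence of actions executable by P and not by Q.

LTS(P): 3 reachable states
  p0 = rec X. b.a.(X + X) ⊢ -b-> p1
  p1 = a.((rec X. b.a.(X + X)) + (rec X. b.a.(X + X))) ⊢ -a-> p2
  p2 = (rec X. b.a.(X + X)) + (rec X. b.a.(X + X)) ⊢ -b-> p1
LTS(Q): 3 reachable states
  q0 = rec X. b.b.(X + X) ⊢ -b-> q1
  q1 = b.((rec X. b.b.(X + X)) + (rec X. b.b.(X + X))) ⊢ -b-> q2
  q2 = (rec X. b.b.(X + X)) + (rec X. b.b.(X + X)) ⊢ -b-> q1
Trace ⟨ba⟩ through P, begin at {p0}:
  step 1 (b): {p1}
  step 2 (a): {p2}
  P completes σ.
Trace ⟨ba⟩ through Q, begin at {q0}:
  step 1 (b): {q1}
  step 2 (a): ∅ (Q stuck)

ba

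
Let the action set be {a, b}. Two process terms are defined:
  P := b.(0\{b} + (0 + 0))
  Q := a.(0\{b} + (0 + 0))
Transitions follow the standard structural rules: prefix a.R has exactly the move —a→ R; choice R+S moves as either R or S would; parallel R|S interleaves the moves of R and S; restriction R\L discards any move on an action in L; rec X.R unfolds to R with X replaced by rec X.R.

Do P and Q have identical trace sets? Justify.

trace-distinct — witness ⟨b⟩

Reachable graph of P (2 states):
  m0 = b.(0\{b} + (0 + 0)) → ··b··> m1
  m1 = 0\{b} + (0 + 0) → (no moves)
Reachable graph of Q (2 states):
  n0 = a.(0\{b} + (0 + 0)) → ··a··> n1
  n1 = 0\{b} + (0 + 0) → (no moves)
Executing b from P (initial set {m0}):
  after b @ step 1: {m1}
  P completes σ.
Executing b from Q (initial set {n0}):
  after b @ step 1: no successor for Q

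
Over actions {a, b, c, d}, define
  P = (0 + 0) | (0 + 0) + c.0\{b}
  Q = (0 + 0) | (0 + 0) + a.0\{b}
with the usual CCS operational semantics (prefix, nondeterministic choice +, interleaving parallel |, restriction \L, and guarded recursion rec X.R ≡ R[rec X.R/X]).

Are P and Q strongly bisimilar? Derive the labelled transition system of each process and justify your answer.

Reachable graph of P (2 states):
  m0 = (0 + 0) | (0 + 0) + c.0\{b} :: --c--▸ m1
  m1 = 0\{b} :: deadlocked
Reachable graph of Q (2 states):
  n0 = (0 + 0) | (0 + 0) + a.0\{b} :: --a--▸ n1
  n1 = 0\{b} :: deadlocked
Bisimilarity quotient blocks:
  B0 = {m0}
  B1 = {m1, n1}
  B2 = {n0}
m0 ∈ B0, n0 ∈ B2 → different blocks

NO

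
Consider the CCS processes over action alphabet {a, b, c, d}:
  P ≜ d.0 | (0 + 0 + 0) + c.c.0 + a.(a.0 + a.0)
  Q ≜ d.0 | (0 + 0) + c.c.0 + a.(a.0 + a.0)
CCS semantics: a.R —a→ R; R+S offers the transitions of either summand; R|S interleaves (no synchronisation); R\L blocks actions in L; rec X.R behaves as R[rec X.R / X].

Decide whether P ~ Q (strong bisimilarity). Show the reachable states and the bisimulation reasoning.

Reachable graph of P (5 states):
  u0 = d.0 | (0 + 0 + 0) + c.c.0 + a.(a.0 + a.0) :: --a--▸ u1, --c--▸ u2, --d--▸ u3
  u1 = a.0 + a.0 :: --a--▸ u4
  u2 = c.0 :: --c--▸ u4
  u3 = 0 | (0 + 0 + 0) :: (no moves)
  u4 = 0 :: (no moves)
Reachable graph of Q (5 states):
  v0 = d.0 | (0 + 0) + c.c.0 + a.(a.0 + a.0) :: --a--▸ v1, --c--▸ v2, --d--▸ v3
  v1 = a.0 + a.0 :: --a--▸ v4
  v2 = c.0 :: --c--▸ v4
  v3 = 0 | (0 + 0) :: (no moves)
  v4 = 0 :: (no moves)
Coarsest stable partition (strong bisimilarity classes):
  B0 = {u0, v0}
  B1 = {u3, u4, v3, v4}
  B2 = {u2, v2}
  B3 = {u1, v1}
u0 ∈ B0, v0 ∈ B0 → same block

bisimilar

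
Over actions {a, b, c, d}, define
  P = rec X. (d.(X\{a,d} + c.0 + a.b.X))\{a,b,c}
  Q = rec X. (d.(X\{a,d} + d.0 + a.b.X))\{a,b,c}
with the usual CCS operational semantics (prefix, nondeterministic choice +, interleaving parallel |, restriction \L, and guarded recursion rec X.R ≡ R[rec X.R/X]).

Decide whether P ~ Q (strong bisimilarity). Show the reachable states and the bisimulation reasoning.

Reachable graph of P (2 states):
  p0 = rec X. (d.(X\{a,d} + c.0 + a.b.X))\{a,b,c} has moves --d--▸ p1
  p1 = ((rec X. (d.(X\{a,d} + c.0 + a.b.X))\{a,b,c})\{a,d} + c.0 + a.b.(rec X. (d.(X\{a,d} + c.0 + a.b.X))\{a,b,c}))\{a,b,c} has moves ∅
Reachable graph of Q (3 states):
  q0 = rec X. (d.(X\{a,d} + d.0 + a.b.X))\{a,b,c} has moves --d--▸ q1
  q1 = ((rec X. (d.(X\{a,d} + d.0 + a.b.X))\{a,b,c})\{a,d} + d.0 + a.b.(rec X. (d.(X\{a,d} + d.0 + a.b.X))\{a,b,c}))\{a,b,c} has moves --d--▸ q2
  q2 = 0\{a,b,c} has moves ∅
Partition-refinement fixed point:
  B0 = {p0, q1}
  B1 = {p1, q2}
  B2 = {q0}
p0 ∈ B0, q0 ∈ B2 → different blocks

not bisimilar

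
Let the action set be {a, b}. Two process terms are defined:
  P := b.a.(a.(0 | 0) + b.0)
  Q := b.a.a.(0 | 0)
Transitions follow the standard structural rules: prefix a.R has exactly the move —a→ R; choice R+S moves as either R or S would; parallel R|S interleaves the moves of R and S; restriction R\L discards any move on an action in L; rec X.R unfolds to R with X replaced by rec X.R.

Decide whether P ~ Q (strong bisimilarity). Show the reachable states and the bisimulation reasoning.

Reachable graph of P (5 states):
  u0 = b.a.(a.(0 | 0) + b.0) | —b→ u1
  u1 = a.(a.(0 | 0) + b.0) | —a→ u2
  u2 = a.(0 | 0) + b.0 | —a→ u3, —b→ u4
  u3 = 0 | 0 | deadlocked
  u4 = 0 | deadlocked
Reachable graph of Q (4 states):
  v0 = b.a.a.(0 | 0) | —b→ v1
  v1 = a.a.(0 | 0) | —a→ v2
  v2 = a.(0 | 0) | —a→ v3
  v3 = 0 | 0 | deadlocked
Coarsest stable partition (strong bisimilarity classes):
  B0 = {u0}
  B1 = {u1}
  B2 = {u2}
  B3 = {u3, u4, v3}
  B4 = {v0}
  B5 = {v1}
  B6 = {v2}
u0 ∈ B0, v0 ∈ B4 → different blocks

not bisimilar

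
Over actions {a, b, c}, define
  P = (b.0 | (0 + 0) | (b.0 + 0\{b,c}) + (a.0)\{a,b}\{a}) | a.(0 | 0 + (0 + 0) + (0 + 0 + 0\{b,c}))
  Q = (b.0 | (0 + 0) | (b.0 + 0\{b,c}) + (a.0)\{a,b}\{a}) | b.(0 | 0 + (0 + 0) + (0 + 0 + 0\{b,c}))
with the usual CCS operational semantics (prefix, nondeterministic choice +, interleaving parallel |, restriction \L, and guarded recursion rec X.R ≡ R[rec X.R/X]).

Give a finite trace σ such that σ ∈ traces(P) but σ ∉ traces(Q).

LTS(P): 8 reachable states
  u0 = (b.0 | (0 + 0) | (b.0 + 0\{b,c}) + (a.0)\{a,b}\{a}) | a.(0 | 0 + (0 + 0) + (0 + 0 + 0\{b,c})) :: -a-> u1, -b-> u2, -b-> u3
  u1 = (b.0 | (0 + 0) | (b.0 + 0\{b,c}) + (a.0)\{a,b}\{a}) | (0 | 0 + (0 + 0) + (0 + 0 + 0\{b,c})) :: -b-> u4, -b-> u5
  u2 = 0 | (0 + 0) | (b.0 + 0\{b,c}) | a.(0 | 0 + (0 + 0) + (0 + 0 + 0\{b,c})) :: -a-> u4, -b-> u6
  u3 = b.0 | (0 + 0) | 0 | a.(0 | 0 + (0 + 0) + (0 + 0 + 0\{b,c})) :: -a-> u5, -b-> u6
  u4 = 0 | (0 + 0) | (b.0 + 0\{b,c}) | (0 | 0 + (0 + 0) + (0 + 0 + 0\{b,c})) :: -b-> u7
  u5 = b.0 | (0 + 0) | 0 | (0 | 0 + (0 + 0) + (0 + 0 + 0\{b,c})) :: -b-> u7
  u6 = 0 | (0 + 0) | 0 | a.(0 | 0 + (0 + 0) + (0 + 0 + 0\{b,c})) :: -a-> u7
  u7 = 0 | (0 + 0) | 0 | (0 | 0 + (0 + 0) + (0 + 0 + 0\{b,c})) :: stopped
LTS(Q): 8 reachable states
  v0 = (b.0 | (0 + 0) | (b.0 + 0\{b,c}) + (a.0)\{a,b}\{a}) | b.(0 | 0 + (0 + 0) + (0 + 0 + 0\{b,c})) :: -b-> v1, -b-> v2, -b-> v3
  v1 = (b.0 | (0 + 0) | (b.0 + 0\{b,c}) + (a.0)\{a,b}\{a}) | (0 | 0 + (0 + 0) + (0 + 0 + 0\{b,c})) :: -b-> v4, -b-> v5
  v2 = 0 | (0 + 0) | (b.0 + 0\{b,c}) | b.(0 | 0 + (0 + 0) + (0 + 0 + 0\{b,c})) :: -b-> v4, -b-> v6
  v3 = b.0 | (0 + 0) | 0 | b.(0 | 0 + (0 + 0) + (0 + 0 + 0\{b,c})) :: -b-> v5, -b-> v6
  v4 = 0 | (0 + 0) | (b.0 + 0\{b,c}) | (0 | 0 + (0 + 0) + (0 + 0 + 0\{b,c})) :: -b-> v7
  v5 = b.0 | (0 + 0) | 0 | (0 | 0 + (0 + 0) + (0 + 0 + 0\{b,c})) :: -b-> v7
  v6 = 0 | (0 + 0) | 0 | b.(0 | 0 + (0 + 0) + (0 + 0 + 0\{b,c})) :: -b-> v7
  v7 = 0 | (0 + 0) | 0 | (0 | 0 + (0 + 0) + (0 + 0 + 0\{b,c})) :: stopped
Executing a from P (initial set {u0}):
  [1] a ⇒ {u1}
  P completes σ.
Executing a from Q (initial set {v0}):
  [1] a ⇒ ∅  — Q cannot continue

a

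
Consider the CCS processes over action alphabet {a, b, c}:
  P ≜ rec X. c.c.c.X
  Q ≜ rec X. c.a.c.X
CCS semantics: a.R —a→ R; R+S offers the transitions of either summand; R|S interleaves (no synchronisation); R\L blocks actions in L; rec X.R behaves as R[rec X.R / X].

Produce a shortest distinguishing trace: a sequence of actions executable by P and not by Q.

LTS(P): 3 reachable states
  s0 = rec X. c.c.c.X has moves =c=> s1
  s1 = c.c.(rec X. c.c.c.X) has moves =c=> s2
  s2 = c.(rec X. c.c.c.X) has moves =c=> s0
LTS(Q): 3 reachable states
  t0 = rec X. c.a.c.X has moves =c=> t1
  t1 = a.c.(rec X. c.a.c.X) has moves =a=> t2
  t2 = c.(rec X. c.a.c.X) has moves =c=> t0
Run σ = ⟨cc⟩ on P: start {s0}
  after c @ step 1: {s1}
  after c @ step 2: {s2}
  ✓ P
Run σ = ⟨cc⟩ on Q: start {t0}
  after c @ step 1: {t1}
  after c @ step 2: ∅ (Q stuck)

cc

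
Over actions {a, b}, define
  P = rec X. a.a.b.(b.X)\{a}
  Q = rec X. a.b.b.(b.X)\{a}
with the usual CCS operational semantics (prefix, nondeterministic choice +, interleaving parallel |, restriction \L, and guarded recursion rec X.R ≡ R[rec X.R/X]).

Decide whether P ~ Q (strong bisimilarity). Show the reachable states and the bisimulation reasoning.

LTS(P): 5 reachable states
  p0 = rec X. a.a.b.(b.X)\{a} → —a→ p1
  p1 = a.b.(b.(rec X. a.a.b.(b.X)\{a}))\{a} → —a→ p2
  p2 = b.(b.(rec X. a.a.b.(b.X)\{a}))\{a} → —b→ p3
  p3 = (b.(rec X. a.a.b.(b.X)\{a}))\{a} → —b→ p4
  p4 = (rec X. a.a.b.(b.X)\{a})\{a} → ·
LTS(Q): 5 reachable states
  q0 = rec X. a.b.b.(b.X)\{a} → —a→ q1
  q1 = b.b.(b.(rec X. a.b.b.(b.X)\{a}))\{a} → —b→ q2
  q2 = b.(b.(rec X. a.b.b.(b.X)\{a}))\{a} → —b→ q3
  q3 = (b.(rec X. a.b.b.(b.X)\{a}))\{a} → —b→ q4
  q4 = (rec X. a.b.b.(b.X)\{a})\{a} → ·
Coarsest stable partition (strong bisimilarity classes):
  B0 = {p0}
  B1 = {p1}
  B2 = {p2, q2}
  B3 = {p3, q3}
  B4 = {p4, q4}
  B5 = {q0}
  B6 = {q1}
p0 ∈ B0, q0 ∈ B5 → different blocks

not bisimilar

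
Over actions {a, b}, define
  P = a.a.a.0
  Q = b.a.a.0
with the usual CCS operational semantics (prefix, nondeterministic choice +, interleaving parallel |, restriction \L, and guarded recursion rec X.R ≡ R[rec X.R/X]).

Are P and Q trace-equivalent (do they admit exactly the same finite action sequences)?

traces(P) ≠ traces(Q) — witness ⟨a⟩

Reachable graph of P (4 states):
  u0 = a.a.a.0 | =a=> u1
  u1 = a.a.0 | =a=> u2
  u2 = a.0 | =a=> u3
  u3 = 0 | ·
Reachable graph of Q (4 states):
  v0 = b.a.a.0 | =b=> v1
  v1 = a.a.0 | =a=> v2
  v2 = a.0 | =a=> v3
  v3 = 0 | ·
Executing a from P (initial set {u0}):
  after a @ step 1: {u1}
  P completes σ.
Executing a from Q (initial set {v0}):
  after a @ step 1: ∅ (Q stuck)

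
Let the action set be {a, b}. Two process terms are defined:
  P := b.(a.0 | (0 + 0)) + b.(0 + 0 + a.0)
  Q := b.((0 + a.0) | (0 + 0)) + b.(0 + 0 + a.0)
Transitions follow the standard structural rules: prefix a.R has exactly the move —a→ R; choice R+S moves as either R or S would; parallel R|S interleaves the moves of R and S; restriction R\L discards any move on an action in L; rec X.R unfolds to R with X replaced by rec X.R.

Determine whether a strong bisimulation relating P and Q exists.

P ~ Q

Reachable graph of P (5 states):
  s0 = b.(a.0 | (0 + 0)) + b.(0 + 0 + a.0) | --b--▸ s1, --b--▸ s2
  s1 = 0 + 0 + a.0 | --a--▸ s3
  s2 = a.0 | (0 + 0) | --a--▸ s4
  s3 = 0 | deadlocked
  s4 = 0 | (0 + 0) | deadlocked
Reachable graph of Q (5 states):
  t0 = b.((0 + a.0) | (0 + 0)) + b.(0 + 0 + a.0) | --b--▸ t1, --b--▸ t2
  t1 = (0 + a.0) | (0 + 0) | --a--▸ t3
  t2 = 0 + 0 + a.0 | --a--▸ t4
  t3 = 0 | (0 + 0) | deadlocked
  t4 = 0 | deadlocked
Partition-refinement fixed point:
  B0 = {s0, t0}
  B1 = {s1, s2, t1, t2}
  B2 = {s3, s4, t3, t4}
s0 ∈ B0, t0 ∈ B0 → same block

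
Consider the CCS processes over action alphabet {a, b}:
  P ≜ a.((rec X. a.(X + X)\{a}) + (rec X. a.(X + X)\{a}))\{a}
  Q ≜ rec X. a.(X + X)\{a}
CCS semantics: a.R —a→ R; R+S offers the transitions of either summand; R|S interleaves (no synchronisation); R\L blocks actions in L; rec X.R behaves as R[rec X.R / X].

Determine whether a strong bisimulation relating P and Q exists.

LTS(P): 2 reachable states
  p0 = a.((rec X. a.(X + X)\{a}) + (rec X. a.(X + X)\{a}))\{a} :: —a→ p1
  p1 = ((rec X. a.(X + X)\{a}) + (rec X. a.(X + X)\{a}))\{a} :: stopped
LTS(Q): 2 reachable states
  q0 = rec X. a.(X + X)\{a} :: —a→ q1
  q1 = ((rec X. a.(X + X)\{a}) + (rec X. a.(X + X)\{a}))\{a} :: stopped
Partition-refinement fixed point:
  B0 = {p0, q0}
  B1 = {p1, q1}
p0 ∈ B0, q0 ∈ B0 → same block

P ~ Q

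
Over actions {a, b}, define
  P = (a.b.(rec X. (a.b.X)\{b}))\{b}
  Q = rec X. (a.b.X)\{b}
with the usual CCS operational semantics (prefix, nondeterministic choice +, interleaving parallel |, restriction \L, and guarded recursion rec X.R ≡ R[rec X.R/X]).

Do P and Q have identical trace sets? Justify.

P's transition system — 2 states:
  m0 = (a.b.(rec X. (a.b.X)\{b}))\{b} :: ··a··> m1
  m1 = (b.(rec X. (a.b.X)\{b}))\{b} :: ·
Q's transition system — 2 states:
  n0 = rec X. (a.b.X)\{b} :: ··a··> n1
  n1 = (b.(rec X. (a.b.X)\{b}))\{b} :: ·
Bisimilarity quotient blocks:
  B0 = {m0, n0}
  B1 = {m1, n1}
m0 ∈ B0, n0 ∈ B0 → same block
Bisimilar ⇒ trace-equivalent.

YES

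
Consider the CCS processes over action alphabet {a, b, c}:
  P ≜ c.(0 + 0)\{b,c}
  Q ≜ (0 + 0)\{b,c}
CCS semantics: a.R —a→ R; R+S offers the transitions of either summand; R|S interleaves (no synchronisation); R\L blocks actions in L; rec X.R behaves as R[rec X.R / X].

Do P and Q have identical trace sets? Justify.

Reachable graph of P (2 states):
  s0 = c.(0 + 0)\{b,c} has moves ··c··> s1
  s1 = (0 + 0)\{b,c} has moves ∅
Reachable graph of Q (1 states):
  t0 = (0 + 0)\{b,c} has moves ∅
Trace ⟨c⟩ through P, begin at {s0}:
  after c @ step 1: {s1}
  ✓ P
Trace ⟨c⟩ through Q, begin at {t0}:
  after c @ step 1: ∅  — Q cannot continue

NO — witness ⟨c⟩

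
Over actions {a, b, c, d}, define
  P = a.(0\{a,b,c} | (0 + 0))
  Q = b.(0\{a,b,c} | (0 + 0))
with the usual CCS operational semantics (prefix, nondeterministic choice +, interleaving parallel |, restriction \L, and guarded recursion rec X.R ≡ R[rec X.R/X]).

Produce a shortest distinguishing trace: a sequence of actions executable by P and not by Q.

a

Reachable graph of P (2 states):
  u0 = a.(0\{a,b,c} | (0 + 0)) → --a--▸ u1
  u1 = 0\{a,b,c} | (0 + 0) → ∅
Reachable graph of Q (2 states):
  v0 = b.(0\{a,b,c} | (0 + 0)) → --b--▸ v1
  v1 = 0\{a,b,c} | (0 + 0) → ∅
Trace ⟨a⟩ through P, begin at {u0}:
  after a @ step 1: {u1}
  — P admits the full trace.
Trace ⟨a⟩ through Q, begin at {v0}:
  after a @ step 1: no successor for Q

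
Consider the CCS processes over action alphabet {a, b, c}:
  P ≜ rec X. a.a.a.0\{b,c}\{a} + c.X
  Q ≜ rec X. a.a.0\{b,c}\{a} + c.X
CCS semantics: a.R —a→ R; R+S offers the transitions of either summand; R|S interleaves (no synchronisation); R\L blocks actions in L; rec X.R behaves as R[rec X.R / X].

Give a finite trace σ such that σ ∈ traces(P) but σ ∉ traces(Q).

aaa

Reachable graph of P (4 states):
  u0 = rec X. a.a.a.0\{b,c}\{a} + c.X | -a-> u1, -c-> u0
  u1 = a.a.0\{b,c}\{a} | -a-> u2
  u2 = a.0\{b,c}\{a} | -a-> u3
  u3 = 0\{b,c}\{a} | stopped
Reachable graph of Q (3 states):
  v0 = rec X. a.a.0\{b,c}\{a} + c.X | -a-> v1, -c-> v0
  v1 = a.0\{b,c}\{a} | -a-> v2
  v2 = 0\{b,c}\{a} | stopped
Executing aaa from P (initial set {u0}):
  step 1 (a): {u1}
  step 2 (a): {u2}
  step 3 (a): {u3}
  P completes σ.
Executing aaa from Q (initial set {v0}):
  step 1 (a): {v1}
  step 2 (a): {v2}
  step 3 (a): no successor for Q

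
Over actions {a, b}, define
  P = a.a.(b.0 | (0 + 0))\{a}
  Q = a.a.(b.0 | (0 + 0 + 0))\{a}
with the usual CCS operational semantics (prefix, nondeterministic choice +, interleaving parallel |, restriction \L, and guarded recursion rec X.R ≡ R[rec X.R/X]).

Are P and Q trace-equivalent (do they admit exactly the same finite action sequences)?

LTS(P): 4 reachable states
  p0 = a.a.(b.0 | (0 + 0))\{a} :: =a=> p1
  p1 = a.(b.0 | (0 + 0))\{a} :: =a=> p2
  p2 = (b.0 | (0 + 0))\{a} :: =b=> p3
  p3 = (0 | (0 + 0))\{a} :: (no moves)
LTS(Q): 4 reachable states
  q0 = a.a.(b.0 | (0 + 0 + 0))\{a} :: =a=> q1
  q1 = a.(b.0 | (0 + 0 + 0))\{a} :: =a=> q2
  q2 = (b.0 | (0 + 0 + 0))\{a} :: =b=> q3
  q3 = (0 | (0 + 0 + 0))\{a} :: (no moves)
Coarsest stable partition (strong bisimilarity classes):
  B0 = {p0, q0}
  B1 = {p1, q1}
  B2 = {p2, q2}
  B3 = {p3, q3}
p0 ∈ B0, q0 ∈ B0 → same block
Bisimilar ⇒ trace-equivalent.

trace-equivalent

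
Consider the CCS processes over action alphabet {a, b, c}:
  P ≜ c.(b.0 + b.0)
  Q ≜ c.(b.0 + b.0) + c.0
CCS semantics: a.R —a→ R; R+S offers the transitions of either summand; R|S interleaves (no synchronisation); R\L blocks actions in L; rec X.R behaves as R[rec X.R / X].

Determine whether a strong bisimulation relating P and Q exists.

Reachable graph of P (3 states):
  p0 = c.(b.0 + b.0) has moves ··c··> p1
  p1 = b.0 + b.0 has moves ··b··> p2
  p2 = 0 has moves (no moves)
Reachable graph of Q (3 states):
  q0 = c.(b.0 + b.0) + c.0 has moves ··c··> q1, ··c··> q2
  q1 = 0 has moves (no moves)
  q2 = b.0 + b.0 has moves ··b··> q1
Partition-refinement fixed point:
  B0 = {p0}
  B1 = {p1, q2}
  B2 = {p2, q1}
  B3 = {q0}
p0 ∈ B0, q0 ∈ B3 → different blocks

P ≁ Q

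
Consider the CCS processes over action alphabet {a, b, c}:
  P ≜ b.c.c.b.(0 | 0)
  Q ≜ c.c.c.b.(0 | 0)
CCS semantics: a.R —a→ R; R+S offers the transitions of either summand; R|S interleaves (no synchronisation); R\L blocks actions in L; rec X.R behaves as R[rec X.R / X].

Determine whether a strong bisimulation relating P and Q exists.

not bisimilar

P's transition system — 5 states:
  u0 = b.c.c.b.(0 | 0) → ··b··> u1
  u1 = c.c.b.(0 | 0) → ··c··> u2
  u2 = c.b.(0 | 0) → ··c··> u3
  u3 = b.(0 | 0) → ··b··> u4
  u4 = 0 | 0 → deadlocked
Q's transition system — 5 states:
  v0 = c.c.c.b.(0 | 0) → ··c··> v1
  v1 = c.c.b.(0 | 0) → ··c··> v2
  v2 = c.b.(0 | 0) → ··c··> v3
  v3 = b.(0 | 0) → ··b··> v4
  v4 = 0 | 0 → deadlocked
Coarsest stable partition (strong bisimilarity classes):
  B0 = {u0}
  B1 = {u1, v1}
  B2 = {u2, v2}
  B3 = {u3, v3}
  B4 = {u4, v4}
  B5 = {v0}
u0 ∈ B0, v0 ∈ B5 → different blocks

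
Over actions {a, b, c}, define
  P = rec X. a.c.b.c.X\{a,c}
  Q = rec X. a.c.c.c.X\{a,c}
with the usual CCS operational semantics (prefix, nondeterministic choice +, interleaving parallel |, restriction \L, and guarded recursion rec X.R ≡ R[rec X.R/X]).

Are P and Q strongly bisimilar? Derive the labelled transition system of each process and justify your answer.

Reachable graph of P (5 states):
  p0 = rec X. a.c.b.c.X\{a,c} :: --a--▸ p1
  p1 = c.b.c.(rec X. a.c.b.c.X\{a,c})\{a,c} :: --c--▸ p2
  p2 = b.c.(rec X. a.c.b.c.X\{a,c})\{a,c} :: --b--▸ p3
  p3 = c.(rec X. a.c.b.c.X\{a,c})\{a,c} :: --c--▸ p4
  p4 = (rec X. a.c.b.c.X\{a,c})\{a,c} :: stopped
Reachable graph of Q (5 states):
  q0 = rec X. a.c.c.c.X\{a,c} :: --a--▸ q1
  q1 = c.c.c.(rec X. a.c.c.c.X\{a,c})\{a,c} :: --c--▸ q2
  q2 = c.c.(rec X. a.c.c.c.X\{a,c})\{a,c} :: --c--▸ q3
  q3 = c.(rec X. a.c.c.c.X\{a,c})\{a,c} :: --c--▸ q4
  q4 = (rec X. a.c.c.c.X\{a,c})\{a,c} :: stopped
Bisimilarity quotient blocks:
  B0 = {p0}
  B1 = {p1}
  B2 = {p2}
  B3 = {p3, q3}
  B4 = {p4, q4}
  B5 = {q0}
  B6 = {q1}
  B7 = {q2}
p0 ∈ B0, q0 ∈ B5 → different blocks

P ≁ Q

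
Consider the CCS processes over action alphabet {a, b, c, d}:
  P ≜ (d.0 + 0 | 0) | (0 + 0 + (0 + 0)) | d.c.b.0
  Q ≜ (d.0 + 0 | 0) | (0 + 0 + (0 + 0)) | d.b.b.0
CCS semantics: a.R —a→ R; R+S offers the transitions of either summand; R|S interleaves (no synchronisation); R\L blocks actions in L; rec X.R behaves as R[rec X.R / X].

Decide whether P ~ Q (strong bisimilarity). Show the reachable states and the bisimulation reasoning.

P ≁ Q

Reachable graph of P (8 states):
  s0 = (d.0 + 0 | 0) | (0 + 0 + (0 + 0)) | d.c.b.0 ⊢ ··d··> s1, ··d··> s2
  s1 = (d.0 + 0 | 0) | (0 + 0 + (0 + 0)) | c.b.0 ⊢ ··c··> s3, ··d··> s4
  s2 = 0 | (0 + 0 + (0 + 0)) | d.c.b.0 ⊢ ··d··> s4
  s3 = (d.0 + 0 | 0) | (0 + 0 + (0 + 0)) | b.0 ⊢ ··b··> s5, ··d··> s6
  s4 = 0 | (0 + 0 + (0 + 0)) | c.b.0 ⊢ ··c··> s6
  s5 = (d.0 + 0 | 0) | (0 + 0 + (0 + 0)) | 0 ⊢ ··d··> s7
  s6 = 0 | (0 + 0 + (0 + 0)) | b.0 ⊢ ··b··> s7
  s7 = 0 | (0 + 0 + (0 + 0)) | 0 ⊢ deadlocked
Reachable graph of Q (8 states):
  t0 = (d.0 + 0 | 0) | (0 + 0 + (0 + 0)) | d.b.b.0 ⊢ ··d··> t1, ··d··> t2
  t1 = (d.0 + 0 | 0) | (0 + 0 + (0 + 0)) | b.b.0 ⊢ ··b··> t3, ··d··> t4
  t2 = 0 | (0 + 0 + (0 + 0)) | d.b.b.0 ⊢ ··d··> t4
  t3 = (d.0 + 0 | 0) | (0 + 0 + (0 + 0)) | b.0 ⊢ ··b··> t5, ··d··> t6
  t4 = 0 | (0 + 0 + (0 + 0)) | b.b.0 ⊢ ··b··> t6
  t5 = (d.0 + 0 | 0) | (0 + 0 + (0 + 0)) | 0 ⊢ ··d··> t7
  t6 = 0 | (0 + 0 + (0 + 0)) | b.0 ⊢ ··b··> t7
  t7 = 0 | (0 + 0 + (0 + 0)) | 0 ⊢ deadlocked
Partition-refinement fixed point:
  B0 = {s0}
  B1 = {s2}
  B2 = {s4}
  B3 = {s6, t6}
  B4 = {s7, t7}
  B5 = {s1}
  B6 = {s3, t3}
  B7 = {s5, t5}
  B8 = {t0}
  B9 = {t2}
  B10 = {t4}
  B11 = {t1}
s0 ∈ B0, t0 ∈ B8 → different blocks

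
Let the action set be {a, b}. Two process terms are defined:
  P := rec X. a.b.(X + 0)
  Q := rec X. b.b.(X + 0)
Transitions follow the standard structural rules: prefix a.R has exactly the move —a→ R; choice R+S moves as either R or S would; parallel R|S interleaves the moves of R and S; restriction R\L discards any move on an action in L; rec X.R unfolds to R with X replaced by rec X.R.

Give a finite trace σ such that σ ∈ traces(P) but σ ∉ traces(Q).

Reachable graph of P (3 states):
  p0 = rec X. a.b.(X + 0) → --a--▸ p1
  p1 = b.((rec X. a.b.(X + 0)) + 0) → --b--▸ p2
  p2 = (rec X. a.b.(X + 0)) + 0 → --a--▸ p1
Reachable graph of Q (3 states):
  q0 = rec X. b.b.(X + 0) → --b--▸ q1
  q1 = b.((rec X. b.b.(X + 0)) + 0) → --b--▸ q2
  q2 = (rec X. b.b.(X + 0)) + 0 → --b--▸ q1
Executing a from P (initial set {p0}):
  after a @ step 1: {p1}
  P completes σ.
Executing a from Q (initial set {q0}):
  after a @ step 1: ∅  — Q cannot continue

a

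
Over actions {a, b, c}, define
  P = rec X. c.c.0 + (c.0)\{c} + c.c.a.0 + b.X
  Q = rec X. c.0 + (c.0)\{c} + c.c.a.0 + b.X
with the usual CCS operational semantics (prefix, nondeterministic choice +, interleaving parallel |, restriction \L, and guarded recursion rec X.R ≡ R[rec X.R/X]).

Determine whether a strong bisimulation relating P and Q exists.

Reachable graph of P (5 states):
  p0 = rec X. c.c.0 + (c.0)\{c} + c.c.a.0 + b.X → -b-> p0, -c-> p1, -c-> p2
  p1 = c.0 → -c-> p3
  p2 = c.a.0 → -c-> p4
  p3 = 0 → (no moves)
  p4 = a.0 → -a-> p3
Reachable graph of Q (4 states):
  q0 = rec X. c.0 + (c.0)\{c} + c.c.a.0 + b.X → -b-> q0, -c-> q1, -c-> q2
  q1 = 0 → (no moves)
  q2 = c.a.0 → -c-> q3
  q3 = a.0 → -a-> q1
Bisimilarity quotient blocks:
  B0 = {p0}
  B1 = {p2, q2}
  B2 = {p4, q3}
  B3 = {p3, q1}
  B4 = {p1}
  B5 = {q0}
p0 ∈ B0, q0 ∈ B5 → different blocks

P ≁ Q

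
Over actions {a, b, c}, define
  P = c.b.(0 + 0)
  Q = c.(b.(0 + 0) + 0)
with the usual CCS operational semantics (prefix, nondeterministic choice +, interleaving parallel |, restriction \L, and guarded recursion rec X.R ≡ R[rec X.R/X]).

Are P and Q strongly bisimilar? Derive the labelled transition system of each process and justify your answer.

P's transition system — 3 states:
  m0 = c.b.(0 + 0) has moves ··c··> m1
  m1 = b.(0 + 0) has moves ··b··> m2
  m2 = 0 + 0 has moves (no moves)
Q's transition system — 3 states:
  n0 = c.(b.(0 + 0) + 0) has moves ··c··> n1
  n1 = b.(0 + 0) + 0 has moves ··b··> n2
  n2 = 0 + 0 has moves (no moves)
Partition-refinement fixed point:
  B0 = {m0, n0}
  B1 = {m1, n1}
  B2 = {m2, n2}
m0 ∈ B0, n0 ∈ B0 → same block

YES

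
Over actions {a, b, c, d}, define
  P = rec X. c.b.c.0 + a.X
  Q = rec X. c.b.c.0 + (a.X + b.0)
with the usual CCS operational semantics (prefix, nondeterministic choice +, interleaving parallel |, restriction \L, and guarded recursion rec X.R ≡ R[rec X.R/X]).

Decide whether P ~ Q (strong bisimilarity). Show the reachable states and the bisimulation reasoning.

Reachable graph of P (4 states):
  p0 = rec X. c.b.c.0 + a.X has moves —a→ p0, —c→ p1
  p1 = b.c.0 has moves —b→ p2
  p2 = c.0 has moves —c→ p3
  p3 = 0 has moves ∅
Reachable graph of Q (4 states):
  q0 = rec X. c.b.c.0 + (a.X + b.0) has moves —a→ q0, —b→ q1, —c→ q2
  q1 = 0 has moves ∅
  q2 = b.c.0 has moves —b→ q3
  q3 = c.0 has moves —c→ q1
Coarsest stable partition (strong bisimilarity classes):
  B0 = {p0}
  B1 = {p1, q2}
  B2 = {p2, q3}
  B3 = {p3, q1}
  B4 = {q0}
p0 ∈ B0, q0 ∈ B4 → different blocks

NO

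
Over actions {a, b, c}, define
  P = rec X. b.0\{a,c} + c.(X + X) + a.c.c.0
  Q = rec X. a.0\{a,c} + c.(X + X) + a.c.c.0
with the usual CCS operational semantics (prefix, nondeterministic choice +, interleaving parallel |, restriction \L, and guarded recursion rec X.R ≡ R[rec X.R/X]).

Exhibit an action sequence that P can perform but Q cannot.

Reachable graph of P (6 states):
  m0 = rec X. b.0\{a,c} + c.(X + X) + a.c.c.0 ⊢ --a--▸ m1, --b--▸ m2, --c--▸ m3
  m1 = c.c.0 ⊢ --c--▸ m4
  m2 = 0\{a,c} ⊢ deadlocked
  m3 = (rec X. b.0\{a,c} + c.(X + X) + a.c.c.0) + (rec X. b.0\{a,c} + c.(X + X) + a.c.c.0) ⊢ --a--▸ m1, --b--▸ m2, --c--▸ m3
  m4 = c.0 ⊢ --c--▸ m5
  m5 = 0 ⊢ deadlocked
Reachable graph of Q (6 states):
  n0 = rec X. a.0\{a,c} + c.(X + X) + a.c.c.0 ⊢ --a--▸ n1, --a--▸ n2, --c--▸ n3
  n1 = 0\{a,c} ⊢ deadlocked
  n2 = c.c.0 ⊢ --c--▸ n4
  n3 = (rec X. a.0\{a,c} + c.(X + X) + a.c.c.0) + (rec X. a.0\{a,c} + c.(X + X) + a.c.c.0) ⊢ --a--▸ n1, --a--▸ n2, --c--▸ n3
  n4 = c.0 ⊢ --c--▸ n5
  n5 = 0 ⊢ deadlocked
Executing b from P (initial set {m0}):
  after b @ step 1: {m2}
  ✓ P
Executing b from Q (initial set {n0}):
  after b @ step 1: no successor for Q

b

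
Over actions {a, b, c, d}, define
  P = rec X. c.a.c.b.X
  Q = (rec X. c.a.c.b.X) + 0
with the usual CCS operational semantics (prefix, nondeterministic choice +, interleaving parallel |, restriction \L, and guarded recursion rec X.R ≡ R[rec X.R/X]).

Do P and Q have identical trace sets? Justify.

traces(P) = traces(Q)

P's transition system — 4 states:
  u0 = rec X. c.a.c.b.X | =c=> u1
  u1 = a.c.b.(rec X. c.a.c.b.X) | =a=> u2
  u2 = c.b.(rec X. c.a.c.b.X) | =c=> u3
  u3 = b.(rec X. c.a.c.b.X) | =b=> u0
Q's transition system — 5 states:
  v0 = (rec X. c.a.c.b.X) + 0 | =c=> v1
  v1 = a.c.b.(rec X. c.a.c.b.X) | =a=> v2
  v2 = c.b.(rec X. c.a.c.b.X) | =c=> v3
  v3 = b.(rec X. c.a.c.b.X) | =b=> v4
  v4 = rec X. c.a.c.b.X | =c=> v1
Bisimilarity quotient blocks:
  B0 = {u0, v0, v4}
  B1 = {u1, v1}
  B2 = {u2, v2}
  B3 = {u3, v3}
u0 ∈ B0, v0 ∈ B0 → same block
Bisimilar ⇒ trace-equivalent.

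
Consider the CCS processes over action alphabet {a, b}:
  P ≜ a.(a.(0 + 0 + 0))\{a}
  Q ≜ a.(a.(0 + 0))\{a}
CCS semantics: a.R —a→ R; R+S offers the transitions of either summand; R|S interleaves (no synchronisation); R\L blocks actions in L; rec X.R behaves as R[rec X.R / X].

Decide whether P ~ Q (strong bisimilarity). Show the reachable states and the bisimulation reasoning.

P ~ Q

LTS(P): 2 reachable states
  p0 = a.(a.(0 + 0 + 0))\{a} ⊢ —a→ p1
  p1 = (a.(0 + 0 + 0))\{a} ⊢ deadlocked
LTS(Q): 2 reachable states
  q0 = a.(a.(0 + 0))\{a} ⊢ —a→ q1
  q1 = (a.(0 + 0))\{a} ⊢ deadlocked
Coarsest stable partition (strong bisimilarity classes):
  B0 = {p0, q0}
  B1 = {p1, q1}
p0 ∈ B0, q0 ∈ B0 → same block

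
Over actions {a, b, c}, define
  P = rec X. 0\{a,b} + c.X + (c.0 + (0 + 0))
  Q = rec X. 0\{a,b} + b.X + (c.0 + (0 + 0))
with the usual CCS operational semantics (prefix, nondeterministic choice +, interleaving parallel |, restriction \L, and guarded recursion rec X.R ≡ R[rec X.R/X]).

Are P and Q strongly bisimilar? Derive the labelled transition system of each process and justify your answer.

P ≁ Q

P's transition system — 2 states:
  u0 = rec X. 0\{a,b} + c.X + (c.0 + (0 + 0)) → —c→ u0, —c→ u1
  u1 = 0 → ∅
Q's transition system — 2 states:
  v0 = rec X. 0\{a,b} + b.X + (c.0 + (0 + 0)) → —b→ v0, —c→ v1
  v1 = 0 → ∅
Partition-refinement fixed point:
  B0 = {u0}
  B1 = {u1, v1}
  B2 = {v0}
u0 ∈ B0, v0 ∈ B2 → different blocks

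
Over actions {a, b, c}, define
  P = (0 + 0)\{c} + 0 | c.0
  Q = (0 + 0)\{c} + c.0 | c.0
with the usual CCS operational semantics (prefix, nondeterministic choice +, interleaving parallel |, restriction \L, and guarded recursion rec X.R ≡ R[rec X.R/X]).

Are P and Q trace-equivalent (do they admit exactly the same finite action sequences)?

traces(P) ≠ traces(Q) — witness ⟨cc⟩

Reachable graph of P (2 states):
  u0 = (0 + 0)\{c} + 0 | c.0 ⊢ --c--▸ u1
  u1 = 0 | 0 ⊢ (no moves)
Reachable graph of Q (4 states):
  v0 = (0 + 0)\{c} + c.0 | c.0 ⊢ --c--▸ v1, --c--▸ v2
  v1 = 0 | c.0 ⊢ --c--▸ v3
  v2 = c.0 | 0 ⊢ --c--▸ v3
  v3 = 0 | 0 ⊢ (no moves)
Executing cc from Q (initial set {v0}):
  step 1 (c): {v1, v2}
  step 2 (c): {v3}
  Q completes σ.
Executing cc from P (initial set {u0}):
  step 1 (c): {u1}
  step 2 (c): ∅  — P cannot continue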